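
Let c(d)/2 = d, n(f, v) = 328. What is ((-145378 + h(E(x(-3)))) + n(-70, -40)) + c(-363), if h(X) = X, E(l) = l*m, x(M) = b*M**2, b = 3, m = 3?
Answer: -145695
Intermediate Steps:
c(d) = 2*d
x(M) = 3*M**2
E(l) = 3*l (E(l) = l*3 = 3*l)
((-145378 + h(E(x(-3)))) + n(-70, -40)) + c(-363) = ((-145378 + 3*(3*(-3)**2)) + 328) + 2*(-363) = ((-145378 + 3*(3*9)) + 328) - 726 = ((-145378 + 3*27) + 328) - 726 = ((-145378 + 81) + 328) - 726 = (-145297 + 328) - 726 = -144969 - 726 = -145695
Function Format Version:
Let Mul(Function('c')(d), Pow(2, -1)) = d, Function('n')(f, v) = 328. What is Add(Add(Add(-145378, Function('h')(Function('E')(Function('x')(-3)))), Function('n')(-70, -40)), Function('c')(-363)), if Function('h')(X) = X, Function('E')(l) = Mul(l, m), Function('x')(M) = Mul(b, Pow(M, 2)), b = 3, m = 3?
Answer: -145695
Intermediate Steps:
Function('c')(d) = Mul(2, d)
Function('x')(M) = Mul(3, Pow(M, 2))
Function('E')(l) = Mul(3, l) (Function('E')(l) = Mul(l, 3) = Mul(3, l))
Add(Add(Add(-145378, Function('h')(Function('E')(Function('x')(-3)))), Function('n')(-70, -40)), Function('c')(-363)) = Add(Add(Add(-145378, Mul(3, Mul(3, Pow(-3, 2)))), 328), Mul(2, -363)) = Add(Add(Add(-145378, Mul(3, Mul(3, 9))), 328), -726) = Add(Add(Add(-145378, Mul(3, 27)), 328), -726) = Add(Add(Add(-145378, 81), 328), -726) = Add(Add(-145297, 328), -726) = Add(-144969, -726) = -145695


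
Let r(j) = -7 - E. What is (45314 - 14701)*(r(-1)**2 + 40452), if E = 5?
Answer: 1242765348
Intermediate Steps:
r(j) = -12 (r(j) = -7 - 1*5 = -7 - 5 = -12)
(45314 - 14701)*(r(-1)**2 + 40452) = (45314 - 14701)*((-12)**2 + 40452) = 30613*(144 + 40452) = 30613*40596 = 1242765348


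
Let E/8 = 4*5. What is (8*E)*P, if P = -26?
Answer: -33280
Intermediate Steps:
E = 160 (E = 8*(4*5) = 8*20 = 160)
(8*E)*P = (8*160)*(-26) = 1280*(-26) = -33280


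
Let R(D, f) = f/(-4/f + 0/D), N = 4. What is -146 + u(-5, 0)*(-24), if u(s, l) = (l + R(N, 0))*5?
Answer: -146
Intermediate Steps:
R(D, f) = -f**2/4 (R(D, f) = f/(-4/f + 0) = f/((-4/f)) = f*(-f/4) = -f**2/4)
u(s, l) = 5*l (u(s, l) = (l - 1/4*0**2)*5 = (l - 1/4*0)*5 = (l + 0)*5 = l*5 = 5*l)
-146 + u(-5, 0)*(-24) = -146 + (5*0)*(-24) = -146 + 0*(-24) = -146 + 0 = -146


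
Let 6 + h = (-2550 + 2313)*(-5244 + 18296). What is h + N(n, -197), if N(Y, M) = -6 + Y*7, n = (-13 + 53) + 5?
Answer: -3093021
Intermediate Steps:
h = -3093330 (h = -6 + (-2550 + 2313)*(-5244 + 18296) = -6 - 237*13052 = -6 - 3093324 = -3093330)
n = 45 (n = 40 + 5 = 45)
N(Y, M) = -6 + 7*Y
h + N(n, -197) = -3093330 + (-6 + 7*45) = -3093330 + (-6 + 315) = -3093330 + 309 = -3093021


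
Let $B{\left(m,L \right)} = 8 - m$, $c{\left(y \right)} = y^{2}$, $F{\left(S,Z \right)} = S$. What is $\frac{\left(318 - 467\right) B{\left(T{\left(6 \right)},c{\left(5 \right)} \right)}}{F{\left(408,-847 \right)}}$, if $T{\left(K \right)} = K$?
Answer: $- \frac{149}{204} \approx -0.73039$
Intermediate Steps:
$\frac{\left(318 - 467\right) B{\left(T{\left(6 \right)},c{\left(5 \right)} \right)}}{F{\left(408,-847 \right)}} = \frac{\left(318 - 467\right) \left(8 - 6\right)}{408} = - 149 \left(8 - 6\right) \frac{1}{408} = \left(-149\right) 2 \cdot \frac{1}{408} = \left(-298\right) \frac{1}{408} = - \frac{149}{204}$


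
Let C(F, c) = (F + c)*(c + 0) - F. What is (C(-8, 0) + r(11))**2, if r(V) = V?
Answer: 361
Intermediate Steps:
C(F, c) = -F + c*(F + c) (C(F, c) = (F + c)*c - F = c*(F + c) - F = -F + c*(F + c))
(C(-8, 0) + r(11))**2 = ((0**2 - 1*(-8) - 8*0) + 11)**2 = ((0 + 8 + 0) + 11)**2 = (8 + 11)**2 = 19**2 = 361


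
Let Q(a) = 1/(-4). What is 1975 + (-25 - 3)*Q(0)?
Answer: 1982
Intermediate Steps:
Q(a) = -1/4
1975 + (-25 - 3)*Q(0) = 1975 + (-25 - 3)*(-1/4) = 1975 - 28*(-1/4) = 1975 + 7 = 1982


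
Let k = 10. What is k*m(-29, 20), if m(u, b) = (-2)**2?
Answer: 40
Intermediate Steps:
m(u, b) = 4
k*m(-29, 20) = 10*4 = 40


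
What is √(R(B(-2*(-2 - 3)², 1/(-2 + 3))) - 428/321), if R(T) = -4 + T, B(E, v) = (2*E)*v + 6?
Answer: I*√894/3 ≈ 9.9666*I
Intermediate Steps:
B(E, v) = 6 + 2*E*v (B(E, v) = 2*E*v + 6 = 6 + 2*E*v)
√(R(B(-2*(-2 - 3)², 1/(-2 + 3))) - 428/321) = √((-4 + (6 + 2*(-2*(-2 - 3)²)/(-2 + 3))) - 428/321) = √((-4 + (6 + 2*(-2*(-5)²)/1)) - 428*1/321) = √((-4 + (6 + 2*(-2*25)*1)) - 4/3) = √((-4 + (6 + 2*(-50)*1)) - 4/3) = √((-4 + (6 - 100)) - 4/3) = √((-4 - 94) - 4/3) = √(-98 - 4/3) = √(-298/3) = I*√894/3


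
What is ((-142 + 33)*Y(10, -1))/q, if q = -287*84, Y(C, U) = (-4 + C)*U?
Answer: -109/4018 ≈ -0.027128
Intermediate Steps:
Y(C, U) = U*(-4 + C)
q = -24108
((-142 + 33)*Y(10, -1))/q = ((-142 + 33)*(-(-4 + 10)))/(-24108) = -(-109)*6*(-1/24108) = -109*(-6)*(-1/24108) = 654*(-1/24108) = -109/4018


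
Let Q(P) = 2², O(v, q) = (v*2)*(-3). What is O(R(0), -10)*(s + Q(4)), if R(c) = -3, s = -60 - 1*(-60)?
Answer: 72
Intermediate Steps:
s = 0 (s = -60 + 60 = 0)
O(v, q) = -6*v (O(v, q) = (2*v)*(-3) = -6*v)
Q(P) = 4
O(R(0), -10)*(s + Q(4)) = (-6*(-3))*(0 + 4) = 18*4 = 72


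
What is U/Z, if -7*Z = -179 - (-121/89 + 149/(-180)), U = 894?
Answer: 100253160/2832539 ≈ 35.393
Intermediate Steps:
Z = 2832539/112140 (Z = -(-179 - (-121/89 + 149/(-180)))/7 = -(-179 - (-121*1/89 + 149*(-1/180)))/7 = -(-179 - (-121/89 - 149/180))/7 = -(-179 - 1*(-35041/16020))/7 = -(-179 + 35041/16020)/7 = -1/7*(-2832539/16020) = 2832539/112140 ≈ 25.259)
U/Z = 894/(2832539/112140) = 894*(112140/2832539) = 100253160/2832539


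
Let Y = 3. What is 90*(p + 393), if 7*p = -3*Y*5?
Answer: 243540/7 ≈ 34791.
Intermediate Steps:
p = -45/7 (p = (-3*3*5)/7 = (-9*5)/7 = (⅐)*(-45) = -45/7 ≈ -6.4286)
90*(p + 393) = 90*(-45/7 + 393) = 90*(2706/7) = 243540/7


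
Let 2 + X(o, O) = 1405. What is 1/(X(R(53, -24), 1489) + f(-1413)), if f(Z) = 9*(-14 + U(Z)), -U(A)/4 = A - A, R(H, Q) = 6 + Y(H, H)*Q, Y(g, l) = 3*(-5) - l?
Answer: 1/1277 ≈ 0.00078308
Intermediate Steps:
Y(g, l) = -15 - l
R(H, Q) = 6 + Q*(-15 - H) (R(H, Q) = 6 + (-15 - H)*Q = 6 + Q*(-15 - H))
U(A) = 0 (U(A) = -4*(A - A) = -4*0 = 0)
X(o, O) = 1403 (X(o, O) = -2 + 1405 = 1403)
f(Z) = -126 (f(Z) = 9*(-14 + 0) = 9*(-14) = -126)
1/(X(R(53, -24), 1489) + f(-1413)) = 1/(1403 - 126) = 1/1277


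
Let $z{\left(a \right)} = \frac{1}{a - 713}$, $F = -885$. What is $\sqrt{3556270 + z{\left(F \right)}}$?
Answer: $\frac{\sqrt{9081305295482}}{1598} \approx 1885.8$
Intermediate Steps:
$z{\left(a \right)} = \frac{1}{-713 + a}$
$\sqrt{3556270 + z{\left(F \right)}} = \sqrt{3556270 + \frac{1}{-713 - 885}} = \sqrt{3556270 + \frac{1}{-1598}} = \sqrt{3556270 - \frac{1}{1598}} = \sqrt{\frac{5682919459}{1598}} = \frac{\sqrt{9081305295482}}{1598}$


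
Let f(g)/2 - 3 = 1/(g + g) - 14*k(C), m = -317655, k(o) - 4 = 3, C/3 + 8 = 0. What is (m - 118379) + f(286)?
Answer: -124760063/286 ≈ -4.3622e+5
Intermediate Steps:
C = -24 (C = -24 + 3*0 = -24 + 0 = -24)
k(o) = 7 (k(o) = 4 + 3 = 7)
f(g) = -190 + 1/g (f(g) = 6 + 2*(1/(g + g) - 14*7) = 6 + 2*(1/(2*g) - 98) = 6 + 2*(-98 + 1/(2*g)) = 6 + (-196 + 1/g) = -190 + 1/g)
(m - 118379) + f(286) = (-317655 - 118379) + (-190 + 1/286) = -436034 + (-190 + 1/286) = -436034 - 54339/286 = -124760063/286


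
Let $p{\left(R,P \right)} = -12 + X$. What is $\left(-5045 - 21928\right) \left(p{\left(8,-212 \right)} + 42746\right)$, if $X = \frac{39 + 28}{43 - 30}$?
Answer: $- \frac{14986441557}{13} \approx -1.1528 \cdot 10^{9}$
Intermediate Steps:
$X = \frac{67}{13} \approx 5.1538$
$p{\left(R,P \right)} = - \frac{89}{13}$ ($p{\left(R,P \right)} = -12 + \frac{67}{13} = - \frac{89}{13}$)
$\left(-5045 - 21928\right) \left(p{\left(8,-212 \right)} + 42746\right) = \left(-5045 - 21928\right) \left(- \frac{89}{13} + 42746\right) = \left(-26973\right) \frac{555609}{13} = - \frac{14986441557}{13}$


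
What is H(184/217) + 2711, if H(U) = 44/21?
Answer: 56975/21 ≈ 2713.1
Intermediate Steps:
H(U) = 44/21 (H(U) = 44*(1/21) = 44/21)
H(184/217) + 2711 = 44/21 + 2711 = 56975/21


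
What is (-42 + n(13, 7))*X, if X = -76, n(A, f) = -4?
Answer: 3496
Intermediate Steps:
(-42 + n(13, 7))*X = (-42 - 4)*(-76) = -46*(-76) = 3496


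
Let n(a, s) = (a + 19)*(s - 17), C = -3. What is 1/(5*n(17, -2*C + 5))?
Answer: -1/1080 ≈ -0.00092593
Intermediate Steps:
n(a, s) = (-17 + s)*(19 + a) (n(a, s) = (19 + a)*(-17 + s) = (-17 + s)*(19 + a))
1/(5*n(17, -2*C + 5)) = 1/(5*(-323 - 17*17 + 19*(-2*(-3) + 5) + 17*(-2*(-3) + 5))) = 1/(5*(-323 - 289 + 19*(6 + 5) + 17*(6 + 5))) = 1/(5*(-323 - 289 + 19*11 + 17*11)) = 1/(5*(-323 - 289 + 209 + 187)) = 1/(5*(-216)) = 1/(-1080) = -1/1080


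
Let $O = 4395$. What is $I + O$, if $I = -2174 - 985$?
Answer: $1236$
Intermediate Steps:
$I = -3159$
$I + O = -3159 + 4395 = 1236$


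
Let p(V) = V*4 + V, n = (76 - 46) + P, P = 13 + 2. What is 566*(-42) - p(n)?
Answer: -23997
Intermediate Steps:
P = 15
n = 45 (n = (76 - 46) + 15 = 30 + 15 = 45)
p(V) = 5*V (p(V) = 4*V + V = 5*V)
566*(-42) - p(n) = 566*(-42) - 5*45 = -23772 - 1*225 = -23772 - 225 = -23997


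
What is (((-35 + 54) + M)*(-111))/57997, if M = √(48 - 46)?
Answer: -2109/57997 - 111*√2/57997 ≈ -0.039071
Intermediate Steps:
M = √2 ≈ 1.4142
(((-35 + 54) + M)*(-111))/57997 = (((-35 + 54) + √2)*(-111))/57997 = ((19 + √2)*(-111))*(1/57997) = (-2109 - 111*√2)*(1/57997) = -2109/57997 - 111*√2/57997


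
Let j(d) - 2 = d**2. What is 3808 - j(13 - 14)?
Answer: 3805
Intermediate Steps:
j(d) = 2 + d**2
3808 - j(13 - 14) = 3808 - (2 + (13 - 14)**2) = 3808 - (2 + (-1)**2) = 3808 - (2 + 1) = 3808 - 1*3 = 3808 - 3 = 3805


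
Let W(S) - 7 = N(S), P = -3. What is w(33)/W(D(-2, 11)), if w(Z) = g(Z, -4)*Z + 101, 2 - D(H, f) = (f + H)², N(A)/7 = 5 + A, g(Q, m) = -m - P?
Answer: -332/511 ≈ -0.64971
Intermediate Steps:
g(Q, m) = 3 - m (g(Q, m) = -m - 1*(-3) = -m + 3 = 3 - m)
N(A) = 35 + 7*A (N(A) = 7*(5 + A) = 35 + 7*A)
D(H, f) = 2 - (H + f)² (D(H, f) = 2 - (f + H)² = 2 - (H + f)²)
W(S) = 42 + 7*S (W(S) = 7 + (35 + 7*S) = 42 + 7*S)
w(Z) = 101 + 7*Z (w(Z) = (3 - 1*(-4))*Z + 101 = (3 + 4)*Z + 101 = 7*Z + 101 = 101 + 7*Z)
w(33)/W(D(-2, 11)) = (101 + 7*33)/(42 + 7*(2 - (-2 + 11)²)) = (101 + 231)/(42 + 7*(2 - 1*9²)) = 332/(42 + 7*(2 - 1*81)) = 332/(42 + 7*(2 - 81)) = 332/(42 + 7*(-79)) = 332/(42 - 553) = 332/(-511) = 332*(-1/511) = -332/511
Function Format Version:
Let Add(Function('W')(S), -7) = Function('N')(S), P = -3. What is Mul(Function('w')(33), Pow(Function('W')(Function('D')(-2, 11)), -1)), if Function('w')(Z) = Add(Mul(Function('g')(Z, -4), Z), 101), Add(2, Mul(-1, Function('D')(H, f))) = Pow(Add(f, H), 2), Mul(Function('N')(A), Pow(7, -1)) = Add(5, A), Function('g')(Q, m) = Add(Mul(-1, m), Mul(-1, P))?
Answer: Rational(-332, 511) ≈ -0.64971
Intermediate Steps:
Function('g')(Q, m) = Add(3, Mul(-1, m)) (Function('g')(Q, m) = Add(Mul(-1, m), Mul(-1, -3)) = Add(Mul(-1, m), 3) = Add(3, Mul(-1, m)))
Function('N')(A) = Add(35, Mul(7, A)) (Function('N')(A) = Mul(7, Add(5, A)) = Add(35, Mul(7, A)))
Function('D')(H, f) = Add(2, Mul(-1, Pow(Add(H, f), 2))) (Function('D')(H, f) = Add(2, Mul(-1, Pow(Add(f, H), 2))) = Add(2, Mul(-1, Pow(Add(H, f), 2))))
Function('W')(S) = Add(42, Mul(7, S)) (Function('W')(S) = Add(7, Add(35, Mul(7, S))) = Add(42, Mul(7, S)))
Function('w')(Z) = Add(101, Mul(7, Z)) (Function('w')(Z) = Add(Mul(Add(3, Mul(-1, -4)), Z), 101) = Add(Mul(Add(3, 4), Z), 101) = Add(Mul(7, Z), 101) = Add(101, Mul(7, Z)))
Mul(Function('w')(33), Pow(Function('W')(Function('D')(-2, 11)), -1)) = Mul(Add(101, Mul(7, 33)), Pow(Add(42, Mul(7, Add(2, Mul(-1, Pow(Add(-2, 11), 2))))), -1)) = Mul(Add(101, 231), Pow(Add(42, Mul(7, Add(2, Mul(-1, Pow(9, 2))))), -1)) = Mul(332, Pow(Add(42, Mul(7, Add(2, Mul(-1, 81)))), -1)) = Mul(332, Pow(Add(42, Mul(7, Add(2, -81))), -1)) = Mul(332, Pow(Add(42, Mul(7, -79)), -1)) = Mul(332, Pow(Add(42, -553), -1)) = Mul(332, Pow(-511, -1)) = Mul(332, Rational(-1, 511)) = Rational(-332, 511)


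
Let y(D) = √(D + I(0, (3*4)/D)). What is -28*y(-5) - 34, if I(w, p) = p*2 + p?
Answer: -34 - 28*I*√305/5 ≈ -34.0 - 97.8*I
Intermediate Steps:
I(w, p) = 3*p (I(w, p) = 2*p + p = 3*p)
y(D) = √(D + 36/D) (y(D) = √(D + 3*((3*4)/D)) = √(D + 3*(12/D)) = √(D + 36/D))
-28*y(-5) - 34 = -28*√(-5 + 36/(-5)) - 34 = -28*√(-5 + 36*(-⅕)) - 34 = -28*√(-5 - 36/5) - 34 = -28*I*√305/5 - 34 = -34 - 28*I*√305/5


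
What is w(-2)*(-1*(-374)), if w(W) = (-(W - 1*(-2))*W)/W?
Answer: 0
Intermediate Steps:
w(W) = -2 - W (w(W) = (-(W + 2)*W)/W = (-(2 + W)*W)/W = (-W*(2 + W))/W = -2 - W)
w(-2)*(-1*(-374)) = (-2 - 1*(-2))*(-1*(-374)) = (-2 + 2)*374 = 0*374 = 0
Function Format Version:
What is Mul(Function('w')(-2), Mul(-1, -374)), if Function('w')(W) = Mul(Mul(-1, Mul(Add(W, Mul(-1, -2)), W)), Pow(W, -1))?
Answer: 0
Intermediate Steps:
Function('w')(W) = Add(-2, Mul(-1, W)) (Function('w')(W) = Mul(Mul(-1, Mul(Add(W, 2), W)), Pow(W, -1)) = Mul(Mul(-1, Mul(Add(2, W), W)), Pow(W, -1)) = Mul(Mul(-1, Mul(W, Add(2, W))), Pow(W, -1)) = Mul(Mul(-1, W, Add(2, W)), Pow(W, -1)) = Add(-2, Mul(-1, W)))
Mul(Function('w')(-2), Mul(-1, -374)) = Mul(Add(-2, Mul(-1, -2)), Mul(-1, -374)) = Mul(Add(-2, 2), 374) = Mul(0, 374) = 0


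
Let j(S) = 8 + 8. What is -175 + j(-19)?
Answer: -159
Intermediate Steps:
j(S) = 16
-175 + j(-19) = -175 + 16 = -159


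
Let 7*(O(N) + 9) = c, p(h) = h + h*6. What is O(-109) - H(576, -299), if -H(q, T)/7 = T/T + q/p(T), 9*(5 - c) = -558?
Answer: 11815/2093 ≈ 5.6450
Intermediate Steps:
c = 67 (c = 5 - 1/9*(-558) = 5 + 62 = 67)
p(h) = 7*h (p(h) = h + 6*h = 7*h)
O(N) = 4/7 (O(N) = -9 + (1/7)*67 = -9 + 67/7 = 4/7)
H(q, T) = -7 - q/T (H(q, T) = -7*(T/T + q/((7*T))) = -7*(1 + q*(1/(7*T))) = -7*(1 + q/(7*T)) = -7 - q/T)
O(-109) - H(576, -299) = 4/7 - (-7 - 1*576/(-299)) = 4/7 - (-7 - 1*576*(-1/299)) = 4/7 - (-7 + 576/299) = 4/7 - 1*(-1517/299) = 4/7 + 1517/299 = 11815/2093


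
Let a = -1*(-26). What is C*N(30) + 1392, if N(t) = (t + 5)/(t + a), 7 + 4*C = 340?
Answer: 46209/32 ≈ 1444.0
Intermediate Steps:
C = 333/4 (C = -7/4 + (¼)*340 = -7/4 + 85 = 333/4 ≈ 83.250)
a = 26
N(t) = (5 + t)/(26 + t) (N(t) = (t + 5)/(t + 26) = (5 + t)/(26 + t))
C*N(30) + 1392 = 333*((5 + 30)/(26 + 30))/4 + 1392 = 333*(35/56)/4 + 1392 = 333*((1/56)*35)/4 + 1392 = (333/4)*(5/8) + 1392 = 1665/32 + 1392 = 46209/32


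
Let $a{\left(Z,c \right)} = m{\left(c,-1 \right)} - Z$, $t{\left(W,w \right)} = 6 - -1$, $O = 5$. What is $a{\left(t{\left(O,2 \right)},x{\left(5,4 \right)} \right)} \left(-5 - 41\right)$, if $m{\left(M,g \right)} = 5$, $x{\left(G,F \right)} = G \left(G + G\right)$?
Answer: $92$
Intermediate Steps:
$x{\left(G,F \right)} = 2 G^{2}$ ($x{\left(G,F \right)} = G 2 G = 2 G^{2}$)
$t{\left(W,w \right)} = 7$ ($t{\left(W,w \right)} = 6 + 1 = 7$)
$a{\left(Z,c \right)} = 5 - Z$
$a{\left(t{\left(O,2 \right)},x{\left(5,4 \right)} \right)} \left(-5 - 41\right) = \left(5 - 7\right) \left(-5 - 41\right) = \left(5 - 7\right) \left(-46\right) = \left(-2\right) \left(-46\right) = 92$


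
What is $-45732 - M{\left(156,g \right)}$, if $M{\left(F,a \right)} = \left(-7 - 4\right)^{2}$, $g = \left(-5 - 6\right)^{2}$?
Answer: $-45853$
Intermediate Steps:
$g = 121$ ($g = \left(-11\right)^{2} = 121$)
$M{\left(F,a \right)} = 121$ ($M{\left(F,a \right)} = \left(-7 - 4\right)^{2} = \left(-11\right)^{2} = 121$)
$-45732 - M{\left(156,g \right)} = -45732 - 121 = -45853$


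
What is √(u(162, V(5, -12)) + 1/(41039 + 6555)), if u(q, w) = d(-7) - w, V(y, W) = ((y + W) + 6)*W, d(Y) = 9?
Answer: I*√6795518914/47594 ≈ 1.732*I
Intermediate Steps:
V(y, W) = W*(6 + W + y) (V(y, W) = ((W + y) + 6)*W = (6 + W + y)*W = W*(6 + W + y))
u(q, w) = 9 - w
√(u(162, V(5, -12)) + 1/(41039 + 6555)) = √((9 - (-12)*(6 - 12 + 5)) + 1/(41039 + 6555)) = √((9 - (-12)*(-1)) + 1/47594) = √((9 - 1*12) + 1/47594) = √((9 - 12) + 1/47594) = √(-3 + 1/47594) = √(-142781/47594) = I*√6795518914/47594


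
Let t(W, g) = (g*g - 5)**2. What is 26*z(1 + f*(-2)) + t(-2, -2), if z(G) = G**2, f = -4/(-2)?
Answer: 235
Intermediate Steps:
f = 2 (f = -4*(-1/2) = 2)
t(W, g) = (-5 + g**2)**2 (t(W, g) = (g**2 - 5)**2 = (-5 + g**2)**2)
26*z(1 + f*(-2)) + t(-2, -2) = 26*(1 + 2*(-2))**2 + (-5 + (-2)**2)**2 = 26*(1 - 4)**2 + (-5 + 4)**2 = 26*(-3)**2 + (-1)**2 = 26*9 + 1 = 234 + 1 = 235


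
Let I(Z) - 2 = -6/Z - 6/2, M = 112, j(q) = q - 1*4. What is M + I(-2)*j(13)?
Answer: 130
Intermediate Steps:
j(q) = -4 + q (j(q) = q - 4 = -4 + q)
I(Z) = -1 - 6/Z (I(Z) = 2 + (-6/Z - 6/2) = 2 + (-6/Z - 6*½) = 2 + (-6/Z - 3) = 2 + (-3 - 6/Z) = -1 - 6/Z)
M + I(-2)*j(13) = 112 + ((-6 - 1*(-2))/(-2))*(-4 + 13) = 112 - (-6 + 2)/2*9 = 112 - ½*(-4)*9 = 112 + 2*9 = 112 + 18 = 130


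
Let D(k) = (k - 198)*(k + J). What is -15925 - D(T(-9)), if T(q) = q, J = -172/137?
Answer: -2472560/137 ≈ -18048.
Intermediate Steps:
J = -172/137 (J = -172*1/137 = -172/137 ≈ -1.2555)
D(k) = (-198 + k)*(-172/137 + k) (D(k) = (k - 198)*(k - 172/137) = (-198 + k)*(-172/137 + k))
-15925 - D(T(-9)) = -15925 - (34056/137 + (-9)² - 27298/137*(-9)) = -15925 - (34056/137 + 81 + 245682/137) = -15925 - 1*290835/137 = -15925 - 290835/137 = -2472560/137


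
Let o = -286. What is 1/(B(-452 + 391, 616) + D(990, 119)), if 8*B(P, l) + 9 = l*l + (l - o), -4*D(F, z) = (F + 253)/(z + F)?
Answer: 8872/421804555 ≈ 2.1033e-5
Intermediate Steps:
D(F, z) = -(253 + F)/(4*(F + z)) (D(F, z) = -(F + 253)/(4*(z + F)) = -(253 + F)/(4*(F + z)))
B(P, l) = 277/8 + l/8 + l**2/8 (B(P, l) = -9/8 + (l*l + (l - 1*(-286)))/8 = -9/8 + (l**2 + (l + 286))/8 = -9/8 + (l**2 + (286 + l))/8 = -9/8 + (286 + l + l**2)/8 = -9/8 + (143/4 + l/8 + l**2/8) = 277/8 + l/8 + l**2/8)
1/(B(-452 + 391, 616) + D(990, 119)) = 1/((277/8 + (1/8)*616 + (1/8)*616**2) + (-253 - 1*990)/(4*(990 + 119))) = 1/((277/8 + 77 + (1/8)*379456) + (1/4)*(-253 - 990)/1109) = 1/((277/8 + 77 + 47432) + (1/4)*(1/1109)*(-1243)) = 1/(380349/8 - 1243/4436) = 1/(421804555/8872) = 8872/421804555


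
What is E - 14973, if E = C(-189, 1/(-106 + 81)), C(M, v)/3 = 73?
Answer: -14754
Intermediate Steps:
C(M, v) = 219 (C(M, v) = 3*73 = 219)
E = 219
E - 14973 = 219 - 14973 = -14754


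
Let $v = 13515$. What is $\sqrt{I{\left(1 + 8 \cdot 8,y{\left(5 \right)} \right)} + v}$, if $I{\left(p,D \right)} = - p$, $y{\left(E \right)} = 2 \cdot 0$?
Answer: $5 \sqrt{538} \approx 115.97$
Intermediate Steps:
$y{\left(E \right)} = 0$
$\sqrt{I{\left(1 + 8 \cdot 8,y{\left(5 \right)} \right)} + v} = \sqrt{- (1 + 8 \cdot 8) + 13515} = \sqrt{- (1 + 64) + 13515} = \sqrt{\left(-1\right) 65 + 13515} = \sqrt{-65 + 13515} = \sqrt{13450} = 5 \sqrt{538}$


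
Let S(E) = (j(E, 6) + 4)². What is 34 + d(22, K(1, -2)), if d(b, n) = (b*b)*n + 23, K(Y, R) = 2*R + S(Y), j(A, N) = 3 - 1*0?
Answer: 21837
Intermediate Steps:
j(A, N) = 3 (j(A, N) = 3 + 0 = 3)
S(E) = 49 (S(E) = (3 + 4)² = 7² = 49)
K(Y, R) = 49 + 2*R (K(Y, R) = 2*R + 49 = 49 + 2*R)
d(b, n) = 23 + n*b² (d(b, n) = b²*n + 23 = n*b² + 23 = 23 + n*b²)
34 + d(22, K(1, -2)) = 34 + (23 + (49 + 2*(-2))*22²) = 34 + (23 + (49 - 4)*484) = 34 + (23 + 45*484) = 34 + (23 + 21780) = 34 + 21803 = 21837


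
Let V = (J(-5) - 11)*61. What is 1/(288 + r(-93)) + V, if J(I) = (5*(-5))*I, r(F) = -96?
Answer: 1335169/192 ≈ 6954.0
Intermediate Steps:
J(I) = -25*I
V = 6954 (V = (-25*(-5) - 11)*61 = (125 - 11)*61 = 114*61 = 6954)
1/(288 + r(-93)) + V = 1/(288 - 96) + 6954 = 1/192 + 6954 = 1335169/192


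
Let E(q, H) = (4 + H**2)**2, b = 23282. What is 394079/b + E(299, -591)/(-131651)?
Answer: -405764625778003/437871226 ≈ -9.2668e+5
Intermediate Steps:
394079/b + E(299, -591)/(-131651) = 394079/23282 + (4 + (-591)**2)**2/(-131651) = 394079*(1/23282) + (4 + 349281)**2*(-1/131651) = 56297/3326 + 349285**2*(-1/131651) = 56297/3326 + 122000011225*(-1/131651) = 56297/3326 - 122000011225/131651 = -405764625778003/437871226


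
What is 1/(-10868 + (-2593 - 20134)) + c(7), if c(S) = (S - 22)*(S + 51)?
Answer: -29227651/33595 ≈ -870.00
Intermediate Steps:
c(S) = (-22 + S)*(51 + S)
1/(-10868 + (-2593 - 20134)) + c(7) = 1/(-10868 + (-2593 - 20134)) + (-1122 + 7² + 29*7) = 1/(-10868 - 22727) + (-1122 + 49 + 203) = 1/(-33595) - 870 = -1/33595 - 870 = -29227651/33595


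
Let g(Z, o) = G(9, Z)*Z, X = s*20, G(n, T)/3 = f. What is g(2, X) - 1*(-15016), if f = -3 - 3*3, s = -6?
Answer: 14944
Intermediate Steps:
f = -12 (f = -3 - 9 = -12)
G(n, T) = -36 (G(n, T) = 3*(-12) = -36)
X = -120 (X = -6*20 = -120)
g(Z, o) = -36*Z
g(2, X) - 1*(-15016) = -36*2 - 1*(-15016) = -72 + 15016 = 14944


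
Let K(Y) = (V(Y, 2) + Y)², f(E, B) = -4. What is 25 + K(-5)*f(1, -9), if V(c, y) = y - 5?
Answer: -231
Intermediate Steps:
V(c, y) = -5 + y
K(Y) = (-3 + Y)² (K(Y) = ((-5 + 2) + Y)² = (-3 + Y)²)
25 + K(-5)*f(1, -9) = 25 + (-3 - 5)²*(-4) = 25 + (-8)²*(-4) = 25 + 64*(-4) = 25 - 256 = -231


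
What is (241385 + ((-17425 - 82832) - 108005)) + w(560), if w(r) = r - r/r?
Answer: 33682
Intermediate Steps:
w(r) = -1 + r (w(r) = r - 1*1 = r - 1 = -1 + r)
(241385 + ((-17425 - 82832) - 108005)) + w(560) = (241385 + ((-17425 - 82832) - 108005)) + (-1 + 560) = (241385 + (-100257 - 108005)) + 559 = (241385 - 208262) + 559 = 33123 + 559 = 33682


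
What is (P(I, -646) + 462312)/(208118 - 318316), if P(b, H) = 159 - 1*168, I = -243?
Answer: -462303/110198 ≈ -4.1952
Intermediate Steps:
P(b, H) = -9 (P(b, H) = 159 - 168 = -9)
(P(I, -646) + 462312)/(208118 - 318316) = (-9 + 462312)/(208118 - 318316) = 462303/(-110198) = 462303*(-1/110198) = -462303/110198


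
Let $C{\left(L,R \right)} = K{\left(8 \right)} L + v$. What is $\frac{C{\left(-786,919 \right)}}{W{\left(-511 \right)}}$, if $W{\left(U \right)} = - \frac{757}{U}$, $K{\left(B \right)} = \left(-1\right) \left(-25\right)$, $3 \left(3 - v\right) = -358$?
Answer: $- \frac{29935913}{2271} \approx -13182.0$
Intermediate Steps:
$v = \frac{367}{3}$ ($v = 3 - - \frac{358}{3} = 3 + \frac{358}{3} = \frac{367}{3} \approx 122.33$)
$K{\left(B \right)} = 25$
$C{\left(L,R \right)} = \frac{367}{3} + 25 L$ ($C{\left(L,R \right)} = 25 L + \frac{367}{3} = \frac{367}{3} + 25 L$)
$\frac{C{\left(-786,919 \right)}}{W{\left(-511 \right)}} = \frac{\frac{367}{3} + 25 \left(-786\right)}{\left(-757\right) \frac{1}{-511}} = \frac{\frac{367}{3} - 19650}{\left(-757\right) \left(- \frac{1}{511}\right)} = - \frac{58583}{3 \cdot \frac{757}{511}} = \left(- \frac{58583}{3}\right) \frac{511}{757} = - \frac{29935913}{2271}$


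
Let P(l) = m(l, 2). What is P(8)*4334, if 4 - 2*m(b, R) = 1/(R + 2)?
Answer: 32505/4 ≈ 8126.3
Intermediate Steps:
m(b, R) = 2 - 1/(2*(2 + R)) (m(b, R) = 2 - 1/(2*(R + 2)) = 2 - 1/(2*(2 + R)))
P(l) = 15/8 (P(l) = (7 + 4*2)/(2*(2 + 2)) = (1/2)*(7 + 8)/4 = (1/2)*(1/4)*15 = 15/8)
P(8)*4334 = (15/8)*4334 = 32505/4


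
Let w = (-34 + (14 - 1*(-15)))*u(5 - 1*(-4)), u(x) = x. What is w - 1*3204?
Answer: -3249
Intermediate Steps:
w = -45 (w = (-34 + (14 - 1*(-15)))*(5 - 1*(-4)) = (-34 + (14 + 15))*(5 + 4) = (-34 + 29)*9 = -5*9 = -45)
w - 1*3204 = -45 - 1*3204 = -45 - 3204 = -3249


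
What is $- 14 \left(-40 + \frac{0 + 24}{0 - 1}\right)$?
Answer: $896$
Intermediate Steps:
$- 14 \left(-40 + \frac{0 + 24}{0 - 1}\right) = - 14 \left(-40 + \frac{24}{-1}\right) = - 14 \left(-40 + 24 \left(-1\right)\right) = - 14 \left(-40 - 24\right) = \left(-14\right) \left(-64\right) = 896$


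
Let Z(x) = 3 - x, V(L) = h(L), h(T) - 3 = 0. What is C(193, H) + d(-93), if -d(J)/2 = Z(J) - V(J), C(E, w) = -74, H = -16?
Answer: -260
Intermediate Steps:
h(T) = 3 (h(T) = 3 + 0 = 3)
V(L) = 3
d(J) = 2*J (d(J) = -2*((3 - J) - 1*3) = -2*((3 - J) - 3) = -(-2)*J = 2*J)
C(193, H) + d(-93) = -74 + 2*(-93) = -74 - 186 = -260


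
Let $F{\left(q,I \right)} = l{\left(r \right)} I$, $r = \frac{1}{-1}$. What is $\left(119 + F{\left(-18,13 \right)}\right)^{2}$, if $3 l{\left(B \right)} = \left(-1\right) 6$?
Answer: $8649$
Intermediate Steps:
$r = -1$
$l{\left(B \right)} = -2$ ($l{\left(B \right)} = \frac{\left(-1\right) 6}{3} = \frac{1}{3} \left(-6\right) = -2$)
$F{\left(q,I \right)} = - 2 I$
$\left(119 + F{\left(-18,13 \right)}\right)^{2} = \left(119 - 26\right)^{2} = 93^{2} = 8649$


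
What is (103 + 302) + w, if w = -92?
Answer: 313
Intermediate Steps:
(103 + 302) + w = (103 + 302) - 92 = 405 - 92 = 313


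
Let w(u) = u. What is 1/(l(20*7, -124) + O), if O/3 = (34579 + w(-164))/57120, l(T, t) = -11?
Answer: -3808/35005 ≈ -0.10878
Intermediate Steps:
O = 6883/3808 (O = 3*((34579 - 164)/57120) = 3*(34415*(1/57120)) = 3*(6883/11424) = 6883/3808 ≈ 1.8075)
1/(l(20*7, -124) + O) = 1/(-11 + 6883/3808) = 1/(-35005/3808) = -3808/35005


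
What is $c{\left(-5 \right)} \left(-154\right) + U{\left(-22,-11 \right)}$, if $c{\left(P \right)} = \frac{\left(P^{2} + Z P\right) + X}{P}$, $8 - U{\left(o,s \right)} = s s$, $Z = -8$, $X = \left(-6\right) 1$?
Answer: $\frac{8521}{5} \approx 1704.2$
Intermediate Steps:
$X = -6$
$U{\left(o,s \right)} = 8 - s^{2}$ ($U{\left(o,s \right)} = 8 - s s = 8 - s^{2}$)
$c{\left(P \right)} = \frac{-6 + P^{2} - 8 P}{P}$ ($c{\left(P \right)} = \frac{\left(P^{2} - 8 P\right) - 6}{P} = \frac{-6 + P^{2} - 8 P}{P}$)
$c{\left(-5 \right)} \left(-154\right) + U{\left(-22,-11 \right)} = \left(-8 - 5 - \frac{6}{-5}\right) \left(-154\right) + \left(8 - \left(-11\right)^{2}\right) = \left(-8 - 5 - - \frac{6}{5}\right) \left(-154\right) + \left(8 - 121\right) = \left(-8 - 5 + \frac{6}{5}\right) \left(-154\right) + \left(8 - 121\right) = \left(- \frac{59}{5}\right) \left(-154\right) - 113 = \frac{9086}{5} - 113 = \frac{8521}{5}$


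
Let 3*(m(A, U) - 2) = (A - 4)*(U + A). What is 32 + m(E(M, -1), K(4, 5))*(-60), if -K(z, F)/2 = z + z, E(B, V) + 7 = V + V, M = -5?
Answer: -6588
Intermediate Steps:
E(B, V) = -7 + 2*V (E(B, V) = -7 + (V + V) = -7 + 2*V)
K(z, F) = -4*z (K(z, F) = -2*(z + z) = -4*z)
m(A, U) = 2 + (-4 + A)*(A + U)/3 (m(A, U) = 2 + ((A - 4)*(U + A))/3 = 2 + ((-4 + A)*(A + U))/3 = 2 + (-4 + A)*(A + U)/3)
32 + m(E(M, -1), K(4, 5))*(-60) = 32 + (2 - 4*(-7 + 2*(-1))/3 - (-16)*4/3 + (-7 + 2*(-1))**2/3 + (-7 + 2*(-1))*(-4*4)/3)*(-60) = 32 + (2 - 4*(-7 - 2)/3 - 4/3*(-16) + (-7 - 2)**2/3 + (1/3)*(-7 - 2)*(-16))*(-60) = 32 + (2 - 4/3*(-9) + 64/3 + (1/3)*(-9)**2 + (1/3)*(-9)*(-16))*(-60) = 32 + (2 + 12 + 64/3 + (1/3)*81 + 48)*(-60) = 32 + (2 + 12 + 64/3 + 27 + 48)*(-60) = 32 + (331/3)*(-60) = 32 - 6620 = -6588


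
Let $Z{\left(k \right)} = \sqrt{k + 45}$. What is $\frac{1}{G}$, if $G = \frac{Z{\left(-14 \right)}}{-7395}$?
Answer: $- \frac{7395 \sqrt{31}}{31} \approx -1328.2$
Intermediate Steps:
$Z{\left(k \right)} = \sqrt{45 + k}$
$G = - \frac{\sqrt{31}}{7395}$ ($G = \frac{\sqrt{45 - 14}}{-7395} = \sqrt{31} \left(- \frac{1}{7395}\right) = - \frac{\sqrt{31}}{7395} \approx -0.00075291$)
$\frac{1}{G} = \frac{1}{\left(- \frac{1}{7395}\right) \sqrt{31}} = - \frac{7395 \sqrt{31}}{31}$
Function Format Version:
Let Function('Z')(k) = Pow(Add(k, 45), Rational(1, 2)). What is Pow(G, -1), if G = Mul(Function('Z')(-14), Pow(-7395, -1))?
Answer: Mul(Rational(-7395, 31), Pow(31, Rational(1, 2))) ≈ -1328.2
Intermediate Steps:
Function('Z')(k) = Pow(Add(45, k), Rational(1, 2))
G = Mul(Rational(-1, 7395), Pow(31, Rational(1, 2))) (G = Mul(Pow(Add(45, -14), Rational(1, 2)), Pow(-7395, -1)) = Mul(Pow(31, Rational(1, 2)), Rational(-1, 7395)) = Mul(Rational(-1, 7395), Pow(31, Rational(1, 2))) ≈ -0.00075291)
Pow(G, -1) = Pow(Mul(Rational(-1, 7395), Pow(31, Rational(1, 2))), -1) = Mul(Rational(-7395, 31), Pow(31, Rational(1, 2)))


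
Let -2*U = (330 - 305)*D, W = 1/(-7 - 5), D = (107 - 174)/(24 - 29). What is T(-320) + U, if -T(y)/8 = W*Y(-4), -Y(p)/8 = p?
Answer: -877/6 ≈ -146.17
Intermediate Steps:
Y(p) = -8*p
D = 67/5 (D = -67/(-5) = -67*(-⅕) = 67/5 ≈ 13.400)
W = -1/12 (W = 1/(-12) = -1/12 ≈ -0.083333)
U = -335/2 (U = -(330 - 305)*67/(2*5) = -25*67/(2*5) = -½*335 = -335/2 ≈ -167.50)
T(y) = 64/3 (T(y) = -(-2)*(-8*(-4))/3 = -(-2)*32/3 = -8*(-8/3) = 64/3)
T(-320) + U = 64/3 - 335/2 = -877/6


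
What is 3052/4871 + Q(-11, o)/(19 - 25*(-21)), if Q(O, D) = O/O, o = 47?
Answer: 1665159/2649824 ≈ 0.62840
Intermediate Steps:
Q(O, D) = 1
3052/4871 + Q(-11, o)/(19 - 25*(-21)) = 3052/4871 + 1/(19 - 25*(-21)) = 3052*(1/4871) + 1/(19 + 525) = 3052/4871 + 1/544 = 1665159/2649824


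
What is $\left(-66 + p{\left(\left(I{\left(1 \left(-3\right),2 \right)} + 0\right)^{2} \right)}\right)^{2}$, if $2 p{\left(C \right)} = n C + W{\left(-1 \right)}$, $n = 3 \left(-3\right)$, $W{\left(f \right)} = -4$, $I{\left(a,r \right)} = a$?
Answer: $\frac{47089}{4} \approx 11772.0$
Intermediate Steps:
$n = -9$
$p{\left(C \right)} = -2 - \frac{9 C}{2}$ ($p{\left(C \right)} = \frac{- 9 C - 4}{2} = \frac{-4 - 9 C}{2} = -2 - \frac{9 C}{2}$)
$\left(-66 + p{\left(\left(I{\left(1 \left(-3\right),2 \right)} + 0\right)^{2} \right)}\right)^{2} = \left(-66 - \left(2 + \frac{9 \left(1 \left(-3\right) + 0\right)^{2}}{2}\right)\right)^{2} = \left(-66 - \left(2 + \frac{9 \left(-3 + 0\right)^{2}}{2}\right)\right)^{2} = \left(-66 - \left(2 + \frac{9 \left(-3\right)^{2}}{2}\right)\right)^{2} = \left(-66 - \frac{85}{2}\right)^{2} = \left(- \frac{217}{2}\right)^{2} = \frac{47089}{4}$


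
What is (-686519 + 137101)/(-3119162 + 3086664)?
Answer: 274709/16249 ≈ 16.906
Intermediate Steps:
(-686519 + 137101)/(-3119162 + 3086664) = -549418/(-32498) = -549418*(-1/32498) = 274709/16249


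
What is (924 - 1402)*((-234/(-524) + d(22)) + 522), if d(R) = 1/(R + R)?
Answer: -719751607/2882 ≈ -2.4974e+5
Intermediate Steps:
d(R) = 1/(2*R)
(924 - 1402)*((-234/(-524) + d(22)) + 522) = (924 - 1402)*((-234/(-524) + (1/2)/22) + 522) = -478*((-234*(-1/524) + (1/2)*(1/22)) + 522) = -478*((117/262 + 1/44) + 522) = -478*(2705/5764 + 522) = -478*3011513/5764 = -719751607/2882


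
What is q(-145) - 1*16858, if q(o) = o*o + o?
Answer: 4022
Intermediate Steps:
q(o) = o + o**2 (q(o) = o**2 + o = o + o**2)
q(-145) - 1*16858 = -145*(1 - 145) - 1*16858 = -145*(-144) - 16858 = 20880 - 16858 = 4022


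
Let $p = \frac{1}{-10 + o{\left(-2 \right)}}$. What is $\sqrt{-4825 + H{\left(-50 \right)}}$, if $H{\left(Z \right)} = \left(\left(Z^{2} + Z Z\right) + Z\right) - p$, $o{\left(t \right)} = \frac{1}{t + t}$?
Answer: $\frac{\sqrt{210289}}{41} \approx 11.185$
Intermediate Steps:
$o{\left(t \right)} = \frac{1}{2 t}$
$p = - \frac{4}{41}$ ($p = \frac{1}{-10 + \frac{1}{2 \left(-2\right)}} = \frac{1}{-10 + \frac{1}{2} \left(- \frac{1}{2}\right)} = \frac{1}{-10 - \frac{1}{4}} = \frac{1}{- \frac{41}{4}} = - \frac{4}{41} \approx -0.097561$)
$H{\left(Z \right)} = \frac{4}{41} + Z + 2 Z^{2}$ ($H{\left(Z \right)} = \left(\left(Z^{2} + Z Z\right) + Z\right) - - \frac{4}{41} = \left(\left(Z^{2} + Z^{2}\right) + Z\right) + \frac{4}{41} = \left(2 Z^{2} + Z\right) + \frac{4}{41} = \left(Z + 2 Z^{2}\right) + \frac{4}{41} = \frac{4}{41} + Z + 2 Z^{2}$)
$\sqrt{-4825 + H{\left(-50 \right)}} = \sqrt{-4825 + \left(\frac{4}{41} - 50 + 2 \left(-50\right)^{2}\right)} = \sqrt{-4825 + \left(\frac{4}{41} - 50 + 2 \cdot 2500\right)} = \sqrt{-4825 + \left(\frac{4}{41} - 50 + 5000\right)} = \sqrt{-4825 + \frac{202954}{41}} = \sqrt{\frac{5129}{41}} = \frac{\sqrt{210289}}{41}$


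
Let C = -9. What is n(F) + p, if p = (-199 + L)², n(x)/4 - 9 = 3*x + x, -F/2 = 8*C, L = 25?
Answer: 32616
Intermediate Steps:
F = 144 (F = -16*(-9) = -2*(-72) = 144)
n(x) = 36 + 16*x (n(x) = 36 + 4*(3*x + x) = 36 + 4*(4*x) = 36 + 16*x)
p = 30276 (p = (-199 + 25)² = (-174)² = 30276)
n(F) + p = (36 + 16*144) + 30276 = (36 + 2304) + 30276 = 2340 + 30276 = 32616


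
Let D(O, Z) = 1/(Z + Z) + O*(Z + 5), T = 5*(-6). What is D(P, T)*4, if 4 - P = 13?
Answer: 13499/15 ≈ 899.93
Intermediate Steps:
T = -30
P = -9 (P = 4 - 1*13 = 4 - 13 = -9)
D(O, Z) = 1/(2*Z) + O*(5 + Z)
D(P, T)*4 = ((1/2 - 9*(-30)*(5 - 30))/(-30))*4 = -(1/2 - 9*(-30)*(-25))/30*4 = -(1/2 - 6750)/30*4 = -1/30*(-13499/2)*4 = (13499/60)*4 = 13499/15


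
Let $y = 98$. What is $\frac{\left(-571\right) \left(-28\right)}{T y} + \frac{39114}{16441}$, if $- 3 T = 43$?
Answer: $- \frac{1086672}{120701} \approx -9.003$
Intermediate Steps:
$T = - \frac{43}{3}$ ($T = \left(- \frac{1}{3}\right) 43 = - \frac{43}{3} \approx -14.333$)
$\frac{\left(-571\right) \left(-28\right)}{T y} + \frac{39114}{16441} = \frac{\left(-571\right) \left(-28\right)}{\left(- \frac{43}{3}\right) 98} + \frac{39114}{16441} = \frac{15988}{- \frac{4214}{3}} + 39114 \cdot \frac{1}{16441} = 15988 \left(- \frac{3}{4214}\right) + \frac{954}{401} = - \frac{3426}{301} + \frac{954}{401} = - \frac{1086672}{120701}$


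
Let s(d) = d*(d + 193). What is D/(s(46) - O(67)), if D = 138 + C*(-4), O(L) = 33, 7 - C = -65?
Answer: -150/10961 ≈ -0.013685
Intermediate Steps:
C = 72 (C = 7 - 1*(-65) = 7 + 65 = 72)
s(d) = d*(193 + d)
D = -150 (D = 138 + 72*(-4) = 138 - 288 = -150)
D/(s(46) - O(67)) = -150/(46*(193 + 46) - 1*33) = -150/(46*239 - 33) = -150/(10994 - 33) = -150/10961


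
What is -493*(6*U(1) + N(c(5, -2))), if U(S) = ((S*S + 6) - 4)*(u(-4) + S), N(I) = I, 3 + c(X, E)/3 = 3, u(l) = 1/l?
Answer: -13311/2 ≈ -6655.5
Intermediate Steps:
u(l) = 1/l
c(X, E) = 0 (c(X, E) = -9 + 3*3 = -9 + 9 = 0)
U(S) = (2 + S²)*(-¼ + S) (U(S) = ((S*S + 6) - 4)*(1/(-4) + S) = ((S² + 6) - 4)*(-¼ + S) = ((6 + S²) - 4)*(-¼ + S) = (2 + S²)*(-¼ + S))
-493*(6*U(1) + N(c(5, -2))) = -493*(6*(-½ + 1³ + 2*1 - ¼*1²) + 0) = -493*(6*(-½ + 1 + 2 - ¼*1) + 0) = -493*(6*(-½ + 1 + 2 - ¼) + 0) = -493*(6*(9/4) + 0) = -493*(27/2 + 0) = -493*27/2 = -13311/2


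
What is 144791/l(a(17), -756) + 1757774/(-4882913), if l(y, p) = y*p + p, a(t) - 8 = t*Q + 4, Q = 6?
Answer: -17547402607/8663682780 ≈ -2.0254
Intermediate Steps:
a(t) = 12 + 6*t (a(t) = 8 + (t*6 + 4) = 8 + (6*t + 4) = 8 + (4 + 6*t) = 12 + 6*t)
l(y, p) = p + p*y (l(y, p) = p*y + p = p + p*y)
144791/l(a(17), -756) + 1757774/(-4882913) = 144791/((-756*(1 + (12 + 6*17)))) + 1757774/(-4882913) = 144791/((-756*(1 + (12 + 102)))) + 1757774*(-1/4882913) = 144791/((-756*(1 + 114))) - 1757774/4882913 = 144791/((-756*115)) - 1757774/4882913 = 144791/(-86940) - 1757774/4882913 = 144791*(-1/86940) - 1757774/4882913 = -144791/86940 - 1757774/4882913 = -17547402607/8663682780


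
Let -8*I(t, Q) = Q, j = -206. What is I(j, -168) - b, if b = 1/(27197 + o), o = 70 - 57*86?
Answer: 469664/22365 ≈ 21.000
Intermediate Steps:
I(t, Q) = -Q/8
o = -4832 (o = 70 - 4902 = -4832)
b = 1/22365 (b = 1/(27197 - 4832) = 1/22365 ≈ 4.4713e-5)
I(j, -168) - b = -⅛*(-168) - 1*1/22365 = 21 - 1/22365 = 469664/22365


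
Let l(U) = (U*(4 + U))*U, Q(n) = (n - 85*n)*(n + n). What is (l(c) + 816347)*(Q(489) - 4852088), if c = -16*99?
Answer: 178453918608919328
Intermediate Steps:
Q(n) = -168*n² (Q(n) = (-84*n)*(2*n) = -168*n²)
c = -1584
l(U) = U²*(4 + U)
(l(c) + 816347)*(Q(489) - 4852088) = ((-1584)²*(4 - 1584) + 816347)*(-168*489² - 4852088) = (2509056*(-1580) + 816347)*(-168*239121 - 4852088) = (-3964308480 + 816347)*(-40172328 - 4852088) = -3963492133*(-45024416) = 178453918608919328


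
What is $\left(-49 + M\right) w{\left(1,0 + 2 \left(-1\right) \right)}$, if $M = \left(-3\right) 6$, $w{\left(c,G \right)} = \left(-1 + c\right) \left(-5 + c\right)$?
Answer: $0$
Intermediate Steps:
$M = -18$
$\left(-49 + M\right) w{\left(1,0 + 2 \left(-1\right) \right)} = \left(-49 - 18\right) \left(5 + 1^{2} - 6\right) = - 67 \left(5 + 1 - 6\right) = \left(-67\right) 0 = 0$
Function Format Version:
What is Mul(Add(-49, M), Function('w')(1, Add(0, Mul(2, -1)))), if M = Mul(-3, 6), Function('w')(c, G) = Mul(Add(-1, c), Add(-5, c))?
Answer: 0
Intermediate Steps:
M = -18
Mul(Add(-49, M), Function('w')(1, Add(0, Mul(2, -1)))) = Mul(Add(-49, -18), Add(5, Pow(1, 2), Mul(-6, 1))) = Mul(-67, Add(5, 1, -6)) = Mul(-67, 0) = 0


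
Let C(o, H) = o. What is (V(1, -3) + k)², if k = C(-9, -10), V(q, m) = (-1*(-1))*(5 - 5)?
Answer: 81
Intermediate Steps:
V(q, m) = 0 (V(q, m) = 1*0 = 0)
k = -9
(V(1, -3) + k)² = (0 - 9)² = (-9)² = 81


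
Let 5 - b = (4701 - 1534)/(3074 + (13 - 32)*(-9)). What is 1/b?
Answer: 3245/13058 ≈ 0.24851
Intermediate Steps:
b = 13058/3245 (b = 5 - (4701 - 1534)/(3074 + (13 - 32)*(-9)) = 5 - 3167/(3074 - 19*(-9)) = 5 - 3167/(3074 + 171) = 5 - 3167/3245 = 13058/3245 ≈ 4.0240)
1/b = 1/(13058/3245) = 3245/13058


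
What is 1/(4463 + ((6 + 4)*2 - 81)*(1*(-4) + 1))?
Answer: 1/4646 ≈ 0.00021524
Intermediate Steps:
1/(4463 + ((6 + 4)*2 - 81)*(1*(-4) + 1)) = 1/(4463 + (10*2 - 81)*(-4 + 1)) = 1/(4463 + (20 - 81)*(-3)) = 1/(4463 - 61*(-3)) = 1/(4463 + 183) = 1/4646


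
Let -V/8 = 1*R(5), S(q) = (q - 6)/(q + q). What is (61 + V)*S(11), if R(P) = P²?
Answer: -695/22 ≈ -31.591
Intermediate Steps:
S(q) = (-6 + q)/(2*q) (S(q) = (-6 + q)/((2*q)) = (-6 + q)*(1/(2*q)) = (-6 + q)/(2*q))
V = -200 (V = -8*5² = -8*25 = -200)
(61 + V)*S(11) = (61 - 200)*((½)*(-6 + 11)/11) = -139*5/(2*11) = -139*5/22 = -695/22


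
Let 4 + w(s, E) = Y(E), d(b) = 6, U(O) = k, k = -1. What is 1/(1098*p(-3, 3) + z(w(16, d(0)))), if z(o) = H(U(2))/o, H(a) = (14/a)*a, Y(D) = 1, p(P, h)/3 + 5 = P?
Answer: -3/79070 ≈ -3.7941e-5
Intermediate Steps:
p(P, h) = -15 + 3*P
U(O) = -1
H(a) = 14
w(s, E) = -3 (w(s, E) = -4 + 1 = -3)
z(o) = 14/o
1/(1098*p(-3, 3) + z(w(16, d(0)))) = 1/(1098*(-15 + 3*(-3)) + 14/(-3)) = 1/(1098*(-15 - 9) + 14*(-1/3)) = 1/(1098*(-24) - 14/3) = 1/(-26352 - 14/3) = 1/(-79070/3) = -3/79070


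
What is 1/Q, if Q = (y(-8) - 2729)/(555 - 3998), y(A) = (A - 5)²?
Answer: 3443/2560 ≈ 1.3449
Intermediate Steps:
y(A) = (-5 + A)²
Q = 2560/3443 (Q = ((-5 - 8)² - 2729)/(555 - 3998) = ((-13)² - 2729)/(-3443) = (169 - 2729)*(-1/3443) = -2560*(-1/3443) = 2560/3443 ≈ 0.74354)
1/Q = 1/(2560/3443) = 3443/2560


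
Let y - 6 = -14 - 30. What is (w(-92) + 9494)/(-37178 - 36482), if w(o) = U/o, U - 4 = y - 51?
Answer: -873533/6776720 ≈ -0.12890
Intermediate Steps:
y = -38 (y = 6 + (-14 - 30) = 6 - 44 = -38)
U = -85 (U = 4 + (-38 - 51) = 4 - 89 = -85)
w(o) = -85/o
(w(-92) + 9494)/(-37178 - 36482) = (-85/(-92) + 9494)/(-37178 - 36482) = (-85*(-1/92) + 9494)/(-73660) = (85/92 + 9494)*(-1/73660) = (873533/92)*(-1/73660) = -873533/6776720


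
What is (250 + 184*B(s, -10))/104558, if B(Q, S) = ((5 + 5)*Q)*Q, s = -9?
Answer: 74645/52279 ≈ 1.4278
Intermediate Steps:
B(Q, S) = 10*Q² (B(Q, S) = (10*Q)*Q = 10*Q²)
(250 + 184*B(s, -10))/104558 = (250 + 184*(10*(-9)²))/104558 = (250 + 184*(10*81))*(1/104558) = (250 + 184*810)*(1/104558) = (250 + 149040)*(1/104558) = 149290*(1/104558) = 74645/52279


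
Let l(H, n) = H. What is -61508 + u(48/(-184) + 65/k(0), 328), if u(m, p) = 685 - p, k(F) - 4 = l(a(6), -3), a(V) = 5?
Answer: -61151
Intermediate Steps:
k(F) = 9 (k(F) = 4 + 5 = 9)
-61508 + u(48/(-184) + 65/k(0), 328) = -61508 + (685 - 1*328) = -61508 + (685 - 328) = -61508 + 357 = -61151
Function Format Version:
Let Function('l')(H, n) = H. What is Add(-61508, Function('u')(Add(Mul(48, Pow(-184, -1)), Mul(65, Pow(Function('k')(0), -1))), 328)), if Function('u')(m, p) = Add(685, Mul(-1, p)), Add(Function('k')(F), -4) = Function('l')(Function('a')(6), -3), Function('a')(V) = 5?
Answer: -61151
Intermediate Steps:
Function('k')(F) = 9 (Function('k')(F) = Add(4, 5) = 9)
Add(-61508, Function('u')(Add(Mul(48, Pow(-184, -1)), Mul(65, Pow(Function('k')(0), -1))), 328)) = Add(-61508, Add(685, Mul(-1, 328))) = Add(-61508, Add(685, -328)) = Add(-61508, 357) = -61151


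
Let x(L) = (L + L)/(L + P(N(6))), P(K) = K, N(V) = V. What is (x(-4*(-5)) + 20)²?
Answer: 78400/169 ≈ 463.91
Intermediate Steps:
x(L) = 2*L/(6 + L) (x(L) = (L + L)/(L + 6) = (2*L)/(6 + L) = 2*L/(6 + L))
(x(-4*(-5)) + 20)² = (2*(-4*(-5))/(6 - 4*(-5)) + 20)² = (2*20/(6 + 20) + 20)² = (2*20/26 + 20)² = (2*20*(1/26) + 20)² = (20/13 + 20)² = (280/13)² = 78400/169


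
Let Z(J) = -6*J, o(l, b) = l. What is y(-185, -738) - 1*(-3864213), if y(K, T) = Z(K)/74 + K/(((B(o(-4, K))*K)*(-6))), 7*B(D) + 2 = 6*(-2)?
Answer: 46370737/12 ≈ 3.8642e+6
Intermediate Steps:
B(D) = -2 (B(D) = -2/7 + (6*(-2))/7 = -2/7 + (⅐)*(-12) = -2/7 - 12/7 = -2)
y(K, T) = 1/12 - 3*K/37 (y(K, T) = -6*K/74 + K/((-2*K*(-6))) = -6*K*(1/74) + K/((12*K)) = -3*K/37 + K*(1/(12*K)) = -3*K/37 + 1/12 = 1/12 - 3*K/37)
y(-185, -738) - 1*(-3864213) = (1/12 - 3/37*(-185)) - 1*(-3864213) = (1/12 + 15) + 3864213 = 181/12 + 3864213 = 46370737/12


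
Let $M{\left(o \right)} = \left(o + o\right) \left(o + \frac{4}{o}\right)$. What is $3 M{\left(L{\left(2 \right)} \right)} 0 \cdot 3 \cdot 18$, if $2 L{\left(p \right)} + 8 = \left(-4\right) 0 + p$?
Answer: $0$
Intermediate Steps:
$L{\left(p \right)} = -4 + \frac{p}{2}$ ($L{\left(p \right)} = -4 + \frac{\left(-4\right) 0 + p}{2} = -4 + \frac{0 + p}{2} = -4 + \frac{p}{2}$)
$M{\left(o \right)} = 2 o \left(o + \frac{4}{o}\right)$
$3 M{\left(L{\left(2 \right)} \right)} 0 \cdot 3 \cdot 18 = 3 \left(8 + 2 \left(-4 + \frac{1}{2} \cdot 2\right)^{2}\right) 0 \cdot 3 \cdot 18 = 3 \left(8 + 2 \left(-4 + 1\right)^{2}\right) 0 \cdot 3 \cdot 18 = 3 \left(8 + 2 \left(-3\right)^{2}\right) 0 \cdot 3 \cdot 18 = 3 \left(8 + 2 \cdot 9\right) 0 \cdot 3 \cdot 18 = 3 \left(8 + 18\right) 0 \cdot 3 \cdot 18 = 3 \cdot 26 \cdot 0 \cdot 3 \cdot 18 = 78 \cdot 0 \cdot 3 \cdot 18 = 0 \cdot 3 \cdot 18 = 0 \cdot 18 = 0$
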